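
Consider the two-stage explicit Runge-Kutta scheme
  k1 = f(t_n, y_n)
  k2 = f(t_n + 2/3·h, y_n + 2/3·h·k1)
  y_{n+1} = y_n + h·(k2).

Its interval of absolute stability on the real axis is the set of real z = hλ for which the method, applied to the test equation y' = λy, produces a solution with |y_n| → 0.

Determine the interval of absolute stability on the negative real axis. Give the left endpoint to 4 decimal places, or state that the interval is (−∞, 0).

With y'=λy (z=hλ):
  k1=λy_n ⇒ h·k1=z·y_n;  k2=λ(1+2/3z)y_n ⇒ h·k2=z(1+2/3z)y_n
  y_{n+1}/y_n = 1 + z(1+2/3z) = 1 + z + 2/3z²
  so R(z) = 1 + z + 2/3z².

Find x<0 with |R(x)|<1.
x=-1.34: |R|=0.8571
R=1: x+2/3x²=0 ⇒ x=−3/2=-1.5000; min R=1−1/(4·2/3)=0.6250>−1
Confirm numerically:
  x=-1.408: |R|=0.91364 <1
  x=-0.868: |R|=0.63428 <1
  x=-0.773: |R|=0.62535 <1
  x=-1.929: |R|=1.55169 >1
  x=-1.928: |R|=1.55012 >1
  x=-1.585: |R|=1.08982 >1
So |R|<1 on (-1.5000, 0).

z∈(-1.5000,0).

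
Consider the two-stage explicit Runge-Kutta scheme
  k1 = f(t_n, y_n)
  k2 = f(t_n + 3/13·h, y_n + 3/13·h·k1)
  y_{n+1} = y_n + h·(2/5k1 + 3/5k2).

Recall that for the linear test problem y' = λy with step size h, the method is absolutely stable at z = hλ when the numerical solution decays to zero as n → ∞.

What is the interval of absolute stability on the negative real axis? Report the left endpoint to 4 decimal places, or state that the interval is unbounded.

With y'=λy (z=hλ):
  k1=λy_n ⇒ h·k1=z·y_n;  k2=λ(1+3/13z)y_n ⇒ h·k2=z(1+3/13z)y_n
  y_{n+1}/y_n = 1 + 2/5z + 3/5z(1+3/13z) = 1 + z + 9/65z²
  R(z) = 1 + z + 9/65z².

Need |R(x)|<1, x<0.
x=-1.06: |R|=0.0956
R=1: x+9/65x²=0 ⇒ x=−65/9=-7.2222; min R=1−1/(4·9/65)=-0.8056>−1
Confirm numerically:
  x=-5.204: |R|=0.45424 <1
  x=-3.987: |R|=0.78599 <1
  x=-3.895: |R|=0.79440 <1
  x=-7.803: |R|=1.62748 >1
  x=-7.711: |R|=1.52186 >1
  x=-7.393: |R|=1.17482 >1
Stable set (-7.2222, 0).

z∈(-7.2222,0).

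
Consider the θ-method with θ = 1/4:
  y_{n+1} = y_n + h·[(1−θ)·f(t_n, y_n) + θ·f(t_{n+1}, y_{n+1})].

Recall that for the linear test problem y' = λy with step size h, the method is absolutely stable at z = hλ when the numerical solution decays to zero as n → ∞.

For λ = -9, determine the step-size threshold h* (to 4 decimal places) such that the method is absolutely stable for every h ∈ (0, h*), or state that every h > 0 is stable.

On y'=λy, z=hλ:
  y_{n+1} = y_n + z·[3/4·y_n + 1/4·y_{n+1}] ⇒ (1 − 1/4z)y_{n+1} = (1 + 3/4z)y_n
  so R(z) = (1 + 3/4z)/(1 − 1/4z).

Need |R(x)|<1, x<0.
x=-1.42: |R|=0.0480
R=−1: 1+3/4x = −1+1/4x ⇒ -1/2x=2 ⇒ x=2/(-1/2)=-4.0000
Confirm numerically:
  x=-3.921: |R|=0.98005 <1
  x=-2.951: |R|=0.69817 <1
  x=-2.897: |R|=0.68015 <1
  x=-2.055: |R|=0.35756 <1
  x=-4.237: |R|=1.05755 >1
  x=-4.228: |R|=1.05542 >1
  x=-4.186: |R|=1.04544 >1
Stable set (-4.0000, 0).

(-4.0000,0); λ=-9 ⇒ h* = (4)/9 = 0.4444.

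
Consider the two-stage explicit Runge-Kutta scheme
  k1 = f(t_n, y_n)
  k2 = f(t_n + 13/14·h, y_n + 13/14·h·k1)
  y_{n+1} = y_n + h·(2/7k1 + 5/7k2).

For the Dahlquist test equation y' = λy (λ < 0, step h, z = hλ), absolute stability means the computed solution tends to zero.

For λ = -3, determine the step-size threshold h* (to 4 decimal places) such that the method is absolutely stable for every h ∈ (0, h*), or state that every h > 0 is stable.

(-1.5077,0); λ=-3 ⇒ h* = (98/65)/3 = 0.5026.

With y'=λy (z=hλ):
  k1=λy_n ⇒ h·k1=z·y_n;  k2=λ(1+13/14z)y_n ⇒ h·k2=z(1+13/14z)y_n
  y_{n+1}/y_n = 1 + 2/7z + 5/7z(1+13/14z) = 1 + z + 65/98z²
  Hence R(z) = 1 + z + 65/98z².

Solve |R(x)|<1 on ℝ⁻.
x=-1.73: |R|=1.2551
R=1: x+65/98x²=0 ⇒ x=−98/65=-1.5077; min R=1−1/(4·65/98)=0.6231>−1
Confirm numerically:
  x=-1.440: |R|=0.93535 <1
  x=-1.316: |R|=0.83268 <1
  x=-1.152: |R|=0.72822 <1
  x=-1.080: |R|=0.69363 <1
  x=-2.074: |R|=1.77902 >1
  x=-1.927: |R|=1.53592 >1
  x=-1.907: |R|=1.50506 >1
Interval (-1.5077, 0).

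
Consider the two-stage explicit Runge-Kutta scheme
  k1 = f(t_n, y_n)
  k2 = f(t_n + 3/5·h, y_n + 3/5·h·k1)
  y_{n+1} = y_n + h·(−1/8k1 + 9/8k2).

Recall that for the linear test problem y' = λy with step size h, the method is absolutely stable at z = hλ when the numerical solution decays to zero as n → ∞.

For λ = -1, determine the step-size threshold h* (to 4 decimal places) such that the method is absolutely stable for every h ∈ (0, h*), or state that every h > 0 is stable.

On y'=λy, z=hλ:
  k1=λy_n ⇒ h·k1=z·y_n;  k2=λ(1+3/5z)y_n ⇒ h·k2=z(1+3/5z)y_n
  y_{n+1}/y_n = 1 − 1/8z + 9/8z(1+3/5z) = 1 + z + 27/40z²
  ⇒ R(z) = 1 + z + 27/40z².

Solve |R(x)|<1 on ℝ⁻.
x=-1.68: |R|=1.2251
R=1: x+27/40x²=0 ⇒ x=−40/27=-1.4815; min R=1−1/(4·27/40)=0.6296>−1
Confirm numerically:
  x=-1.436: |R|=0.95591 <1
  x=-0.977: |R|=0.66731 <1
  x=-0.727: |R|=0.62976 <1
  x=-1.589: |R|=1.11532 >1
  x=-1.507: |R|=1.02596 >1
Stable set (-1.4815, 0).

(-1.4815,0); λ=-1 ⇒ h* = (40/27)/1 = 1.4815.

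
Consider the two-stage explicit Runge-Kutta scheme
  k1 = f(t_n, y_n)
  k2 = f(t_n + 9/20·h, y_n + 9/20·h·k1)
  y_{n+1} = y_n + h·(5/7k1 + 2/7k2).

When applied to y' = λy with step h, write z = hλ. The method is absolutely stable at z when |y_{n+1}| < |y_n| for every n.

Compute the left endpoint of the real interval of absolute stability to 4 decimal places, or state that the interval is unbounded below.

z* = -7.7778.

With y'=λy (z=hλ):
  k1=λy_n ⇒ h·k1=z·y_n;  k2=λ(1+9/20z)y_n ⇒ h·k2=z(1+9/20z)y_n
  y_{n+1}/y_n = 1 + 5/7z + 2/7z(1+9/20z) = 1 + z + 9/70z²
  Hence R(z) = 1 + z + 9/70z².

Boundary: |R(x)|=1, x<0.
x=-0.56: |R|=0.4803
R=1: x+9/70x²=0 ⇒ x=−70/9=-7.7778; min R=1−1/(4·9/70)=-0.9444>−1
Confirm numerically:
  x=-7.372: |R|=0.61539 <1
  x=-6.471: |R|=0.08722 <1
  x=-5.126: |R|=0.74767 <1
  x=-8.234: |R|=1.48298 >1
  x=-7.991: |R|=1.21907 >1
  x=-7.860: |R|=1.08309 >1
So |R|<1 on (-7.7778, 0).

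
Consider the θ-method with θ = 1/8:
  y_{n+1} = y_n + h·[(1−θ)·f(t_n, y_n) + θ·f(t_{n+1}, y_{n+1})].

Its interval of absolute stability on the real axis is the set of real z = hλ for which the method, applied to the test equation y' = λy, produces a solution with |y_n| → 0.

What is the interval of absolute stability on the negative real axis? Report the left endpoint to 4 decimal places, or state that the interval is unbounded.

On y'=λy, z=hλ:
  y_{n+1} = y_n + z·[7/8·y_n + 1/8·y_{n+1}] ⇒ (1 − 1/8z)y_{n+1} = (1 + 7/8z)y_n
  ⇒ R(z) = (1 + 7/8z)/(1 − 1/8z).

Boundary: |R(x)|=1, x<0.
x=-1.17: |R|=0.0207
R=−1: 1+7/8x = −1+1/8x ⇒ -3/4x=2 ⇒ x=2/(-3/4)=-2.6667
Confirm numerically:
  x=-2.235: |R|=0.74695 <1
  x=-2.213: |R|=0.73348 <1
  x=-2.175: |R|=0.71007 <1
  x=-3.183: |R|=1.27703 >1
  x=-3.154: |R|=1.26215 >1
Interval (-2.6667, 0).

(-2.6667, 0).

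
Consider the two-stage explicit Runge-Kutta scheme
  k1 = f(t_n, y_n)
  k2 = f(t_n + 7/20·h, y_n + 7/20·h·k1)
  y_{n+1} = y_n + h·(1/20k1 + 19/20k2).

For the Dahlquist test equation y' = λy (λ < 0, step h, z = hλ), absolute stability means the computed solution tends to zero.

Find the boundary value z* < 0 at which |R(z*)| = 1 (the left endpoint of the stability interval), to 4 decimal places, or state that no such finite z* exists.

Test eqn y'=λy, z=hλ:
  k1=λy_n ⇒ h·k1=z·y_n;  k2=λ(1+7/20z)y_n ⇒ h·k2=z(1+7/20z)y_n
  y_{n+1}/y_n = 1 + 1/20z + 19/20z(1+7/20z) = 1 + z + 133/400z²
  R(z) = 1 + z + 133/400z².

Solve |R(x)|<1 on ℝ⁻.
x=-0.31: |R|=0.7220
R=1: x+133/400x²=0 ⇒ x=−400/133=-3.0075; min R=1−1/(4·133/400)=0.2481>−1
Confirm numerically:
  x=-2.741: |R|=0.75710 <1
  x=-2.061: |R|=0.35137 <1
  x=-2.046: |R|=0.34588 <1
  x=-3.570: |R|=1.66768 >1
  x=-3.553: |R|=1.64442 >1
Interval (-3.0075, 0).

z* = -3.0075.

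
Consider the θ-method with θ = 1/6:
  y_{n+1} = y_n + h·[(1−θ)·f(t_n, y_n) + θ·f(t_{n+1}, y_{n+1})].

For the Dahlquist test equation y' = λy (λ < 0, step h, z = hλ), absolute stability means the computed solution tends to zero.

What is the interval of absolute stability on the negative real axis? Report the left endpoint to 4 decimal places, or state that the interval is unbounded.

On y'=λy, z=hλ:
  y_{n+1} = y_n + z·[5/6·y_n + 1/6·y_{n+1}] ⇒ (1 − 1/6z)y_{n+1} = (1 + 5/6z)y_n
  R(z) = (1 + 5/6z)/(1 − 1/6z).

Boundary: |R(x)|=1, x<0.
x=-0.81: |R|=0.2863
R=−1: 1+5/6x = −1+1/6x ⇒ -2/3x=2 ⇒ x=2/(-2/3)=-3.0000
Confirm numerically:
  x=-2.663: |R|=0.84440 <1
  x=-2.565: |R|=0.79685 <1
  x=-1.379: |R|=0.12129 <1
  x=-1.264: |R|=0.04405 <1
  x=-3.572: |R|=1.23903 >1
  x=-3.112: |R|=1.04917 >1
  x=-3.062: |R|=1.02737 >1
Stable set (-3.0000, 0).

(-3.0000, 0).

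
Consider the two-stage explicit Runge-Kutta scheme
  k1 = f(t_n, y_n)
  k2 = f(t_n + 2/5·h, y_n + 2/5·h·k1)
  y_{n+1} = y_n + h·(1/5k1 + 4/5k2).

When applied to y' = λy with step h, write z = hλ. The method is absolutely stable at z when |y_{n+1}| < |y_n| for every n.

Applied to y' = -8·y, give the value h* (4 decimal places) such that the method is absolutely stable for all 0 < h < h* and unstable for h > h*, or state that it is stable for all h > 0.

Test eqn y'=λy, z=hλ:
  k1=λy_n ⇒ h·k1=z·y_n;  k2=λ(1+2/5z)y_n ⇒ h·k2=z(1+2/5z)y_n
  y_{n+1}/y_n = 1 + 1/5z + 4/5z(1+2/5z) = 1 + z + 8/25z²
  so R(z) = 1 + z + 8/25z².

Need |R(x)|<1, x<0.
x=-0.91: |R|=0.3550
R=1: x+8/25x²=0 ⇒ x=−25/8=-3.1250; min R=1−1/(4·8/25)=0.2188>−1
Confirm numerically:
  x=-2.477: |R|=0.48637 <1
  x=-2.307: |R|=0.39612 <1
  x=-1.974: |R|=0.27294 <1
  x=-1.453: |R|=0.22259 <1
  x=-3.220: |R|=1.09789 >1
  x=-3.200: |R|=1.07680 >1
Interval (-3.1250, 0).

(-3.1250,0); λ=-8 ⇒ h* = (25/8)/8 = 0.3906.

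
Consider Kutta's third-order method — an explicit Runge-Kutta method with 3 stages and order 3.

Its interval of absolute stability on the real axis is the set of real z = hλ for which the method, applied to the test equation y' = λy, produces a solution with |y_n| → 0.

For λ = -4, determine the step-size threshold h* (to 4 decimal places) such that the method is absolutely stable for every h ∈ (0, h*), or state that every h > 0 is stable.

(-2.5127,0); λ=-4 ⇒ h* = 0.6282.

On y'=λy, z=hλ:
  order 3, 3-stage ⇒ R(z)=1+z+z^2/2+z^3/6
  (e.g. R(-1.63)=-0.02334, |R|=0.02334)

Find x<0 with |R(x)|<1.
x=-1.63: |R|=0.0233
|R(-2.59)|=1.1316 |R(-2.53)|=1.0286 |R(-1.25)|=0.2057
Bisect:
  x_lo=-3.4048 |R|=3.1869  x_hi=-0.0777 |R|=0.9253
  mid=-1.74123 |R|=0.10516 →hi
  mid=-2.57302 |R|=1.10188 →lo
  mid=-2.15712 |R|=0.50345 →hi
  mid=-2.36507 |R|=0.77315 →hi
  mid=-2.46904 |R|=0.92958 →hi
  mid=-2.52103 |R|=1.01367 →lo
  mid=-2.49504 |R|=0.97112 →hi
  mid=-2.50803 |R|=0.99227 →hi
  ...
  [-2.51291,-2.51270] ⇒ x*=-2.5127
So |R|<1 on (-2.5127, 0).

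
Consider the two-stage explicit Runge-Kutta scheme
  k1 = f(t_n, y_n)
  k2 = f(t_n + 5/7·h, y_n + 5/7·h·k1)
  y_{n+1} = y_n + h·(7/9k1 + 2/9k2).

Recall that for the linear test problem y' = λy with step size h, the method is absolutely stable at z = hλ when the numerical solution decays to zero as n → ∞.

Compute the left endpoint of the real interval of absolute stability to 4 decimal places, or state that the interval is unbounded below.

Test eqn y'=λy, z=hλ:
  k1=λy_n ⇒ h·k1=z·y_n;  k2=λ(1+5/7z)y_n ⇒ h·k2=z(1+5/7z)y_n
  y_{n+1}/y_n = 1 + 7/9z + 2/9z(1+5/7z) = 1 + z + 10/63z²
  so R(z) = 1 + z + 10/63z².

Solve |R(x)|<1 on ℝ⁻.
x=-1.38: |R|=0.0777
R=1: x+10/63x²=0 ⇒ x=−63/10=-6.3000; min R=1−1/(4·10/63)=-0.5750>−1
Confirm numerically:
  x=-5.398: |R|=0.22714 <1
  x=-4.484: |R|=0.29253 <1
  x=-3.698: |R|=0.52733 <1
  x=-6.834: |R|=1.57926 >1
  x=-6.545: |R|=1.25453 >1
  x=-6.335: |R|=1.03519 >1
Stable set (-6.3000, 0).

left endpoint -6.3000.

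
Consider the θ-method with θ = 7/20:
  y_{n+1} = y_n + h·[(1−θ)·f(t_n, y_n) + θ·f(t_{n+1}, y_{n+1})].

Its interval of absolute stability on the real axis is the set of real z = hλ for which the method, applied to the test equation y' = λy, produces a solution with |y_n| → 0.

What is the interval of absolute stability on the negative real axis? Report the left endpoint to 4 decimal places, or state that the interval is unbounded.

Set f=λy, z=hλ:
  y_{n+1} = y_n + z·[13/20·y_n + 7/20·y_{n+1}] ⇒ (1 − 7/20z)y_{n+1} = (1 + 13/20z)y_n
  R(z) = (1 + 13/20z)/(1 − 7/20z).

Solve |R(x)|<1 on ℝ⁻.
x=-0.77: |R|=0.3935
R=−1: 1+13/20x = −1+7/20x ⇒ -3/10x=2 ⇒ x=2/(-3/10)=-6.6667
Confirm numerically:
  x=-6.286: |R|=0.96431 <1
  x=-5.853: |R|=0.91993 <1
  x=-3.336: |R|=0.53903 <1
  x=-2.785: |R|=0.41031 <1
  x=-7.027: |R|=1.03125 >1
  x=-6.989: |R|=1.02806 >1
Interval (-6.6667, 0).

z∈(-6.6667,0).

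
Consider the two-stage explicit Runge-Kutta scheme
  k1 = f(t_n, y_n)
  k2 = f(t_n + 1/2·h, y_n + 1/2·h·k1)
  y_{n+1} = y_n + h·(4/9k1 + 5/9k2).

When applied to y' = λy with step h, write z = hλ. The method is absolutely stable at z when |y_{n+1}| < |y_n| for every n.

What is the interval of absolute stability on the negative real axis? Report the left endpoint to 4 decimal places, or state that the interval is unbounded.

(-3.6000, 0).

With y'=λy (z=hλ):
  k1=λy_n ⇒ h·k1=z·y_n;  k2=λ(1+1/2z)y_n ⇒ h·k2=z(1+1/2z)y_n
  y_{n+1}/y_n = 1 + 4/9z + 5/9z(1+1/2z) = 1 + z + 5/18z²
  ⇒ R(z) = 1 + z + 5/18z².

Boundary: |R(x)|=1, x<0.
x=-1.48: |R|=0.1284
R=1: x+5/18x²=0 ⇒ x=−18/5=-3.6000; min R=1−1/(4·5/18)=0.1000>−1
Confirm numerically:
  x=-3.280: |R|=0.70844 <1
  x=-2.442: |R|=0.21449 <1
  x=-2.350: |R|=0.18403 <1
  x=-1.933: |R|=0.10491 <1
  x=-3.900: |R|=1.32500 >1
  x=-3.876: |R|=1.29716 >1
Stable set (-3.6000, 0).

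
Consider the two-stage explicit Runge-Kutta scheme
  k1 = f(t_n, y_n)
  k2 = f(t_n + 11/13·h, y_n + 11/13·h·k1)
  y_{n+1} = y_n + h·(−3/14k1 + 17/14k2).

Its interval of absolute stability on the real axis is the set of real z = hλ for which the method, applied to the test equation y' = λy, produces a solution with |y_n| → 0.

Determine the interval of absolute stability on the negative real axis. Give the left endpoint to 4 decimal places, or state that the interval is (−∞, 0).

Test eqn y'=λy, z=hλ:
  k1=λy_n ⇒ h·k1=z·y_n;  k2=λ(1+11/13z)y_n ⇒ h·k2=z(1+11/13z)y_n
  y_{n+1}/y_n = 1 − 3/14z + 17/14z(1+11/13z) = 1 + z + 187/182z²
  so R(z) = 1 + z + 187/182z².

Find x<0 with |R(x)|<1.
x=-0.73: |R|=0.8175
R=1: x+187/182x²=0 ⇒ x=−182/187=-0.9733; min R=1−1/(4·187/182)=0.7567>−1
Confirm numerically:
  x=-0.850: |R|=0.89235 <1
  x=-0.561: |R|=0.76237 <1
  x=-0.558: |R|=0.76192 <1
  x=-1.570: |R|=1.96262 >1
  x=-1.534: |R|=1.88380 >1
  x=-1.184: |R|=1.25637 >1
Stable set (-0.9733, 0).

z∈(-0.9733,0).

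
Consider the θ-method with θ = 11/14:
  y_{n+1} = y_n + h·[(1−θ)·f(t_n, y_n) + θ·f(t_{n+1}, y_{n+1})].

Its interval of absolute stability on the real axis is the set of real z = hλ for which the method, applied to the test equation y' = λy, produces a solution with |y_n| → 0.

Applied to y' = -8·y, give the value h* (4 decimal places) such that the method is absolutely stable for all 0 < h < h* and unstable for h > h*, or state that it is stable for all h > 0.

Test eqn y'=λy, z=hλ:
  y_{n+1} = y_n + z·[3/14·y_n + 11/14·y_{n+1}] ⇒ (1 − 11/14z)y_{n+1} = (1 + 3/14z)y_n
  so R(z) = (1 + 3/14z)/(1 − 11/14z).

Need |R(x)|<1, x<0.
x=-1.14: |R|=0.3986
x=-2: |R|=0.2222
x=-10: |R|=0.1290
x=-100: |R|=0.2567
θ=11/14≥1/2 ⇒ |1+3/14x|<|1−11/14x| ∀x<0 ⇒ interval (−∞,0).

interval (−∞, 0). Any h>0 works for λ=-8.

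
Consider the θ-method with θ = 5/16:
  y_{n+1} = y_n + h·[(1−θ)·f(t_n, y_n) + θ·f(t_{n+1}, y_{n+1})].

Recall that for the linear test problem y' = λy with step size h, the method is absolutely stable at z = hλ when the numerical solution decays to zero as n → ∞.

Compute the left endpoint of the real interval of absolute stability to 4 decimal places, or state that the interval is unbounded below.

z* = -5.3333.

Test eqn y'=λy, z=hλ:
  y_{n+1} = y_n + z·[11/16·y_n + 5/16·y_{n+1}] ⇒ (1 − 5/16z)y_{n+1} = (1 + 11/16z)y_n
  R(z) = (1 + 11/16z)/(1 − 5/16z).

Solve |R(x)|<1 on ℝ⁻.
x=-1.12: |R|=0.1704
R=−1: 1+11/16x = −1+5/16x ⇒ -3/8x=2 ⇒ x=2/(-3/8)=-5.3333
Confirm numerically:
  x=-5.176: |R|=0.97746 <1
  x=-3.753: |R|=0.72725 <1
  x=-2.507: |R|=0.40571 <1
  x=-2.187: |R|=0.29913 <1
  x=-5.691: |R|=1.04827 >1
  x=-5.667: |R|=1.04516 >1
So |R|<1 on (-5.3333, 0).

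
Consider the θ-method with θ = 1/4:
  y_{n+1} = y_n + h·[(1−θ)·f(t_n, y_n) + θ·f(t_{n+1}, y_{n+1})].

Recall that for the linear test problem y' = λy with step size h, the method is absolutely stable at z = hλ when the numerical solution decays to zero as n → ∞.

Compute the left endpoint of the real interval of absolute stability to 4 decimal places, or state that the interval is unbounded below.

z* = -4.0000.

With y'=λy (z=hλ):
  y_{n+1} = y_n + z·[3/4·y_n + 1/4·y_{n+1}] ⇒ (1 − 1/4z)y_{n+1} = (1 + 3/4z)y_n
  R(z) = (1 + 3/4z)/(1 − 1/4z).

Boundary: |R(x)|=1, x<0.
x=-0.46: |R|=0.5874
R=−1: 1+3/4x = −1+1/4x ⇒ -1/2x=2 ⇒ x=2/(-1/2)=-4.0000
Confirm numerically:
  x=-2.289: |R|=0.45588 <1
  x=-2.229: |R|=0.43137 <1
  x=-1.806: |R|=0.24423 <1
  x=-4.544: |R|=1.12734 >1
  x=-4.110: |R|=1.02713 >1
  x=-4.092: |R|=1.02274 >1
Interval (-4.0000, 0).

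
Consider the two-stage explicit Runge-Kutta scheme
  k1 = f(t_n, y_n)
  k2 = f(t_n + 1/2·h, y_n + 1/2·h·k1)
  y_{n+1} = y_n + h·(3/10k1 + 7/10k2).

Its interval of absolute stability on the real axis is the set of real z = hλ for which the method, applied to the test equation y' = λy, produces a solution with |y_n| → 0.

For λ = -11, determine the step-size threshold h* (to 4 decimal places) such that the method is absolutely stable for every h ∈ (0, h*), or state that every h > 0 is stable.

(-2.8571,0); λ=-11 ⇒ h* = (20/7)/11 = 0.2597.

With y'=λy (z=hλ):
  k1=λy_n ⇒ h·k1=z·y_n;  k2=λ(1+1/2z)y_n ⇒ h·k2=z(1+1/2z)y_n
  y_{n+1}/y_n = 1 + 3/10z + 7/10z(1+1/2z) = 1 + z + 7/20z²
  R(z) = 1 + z + 7/20z².

Find x<0 with |R(x)|<1.
x=-0.43: |R|=0.6347
R=1: x+7/20x²=0 ⇒ x=−20/7=-2.8571; min R=1−1/(4·7/20)=0.2857>−1
Confirm numerically:
  x=-2.302: |R|=0.55272 <1
  x=-1.715: |R|=0.31443 <1
  x=-1.694: |R|=0.31037 <1
  x=-1.282: |R|=0.29323 <1
  x=-3.311: |R|=1.52595 >1
  x=-3.280: |R|=1.48544 >1
Interval (-2.8571, 0).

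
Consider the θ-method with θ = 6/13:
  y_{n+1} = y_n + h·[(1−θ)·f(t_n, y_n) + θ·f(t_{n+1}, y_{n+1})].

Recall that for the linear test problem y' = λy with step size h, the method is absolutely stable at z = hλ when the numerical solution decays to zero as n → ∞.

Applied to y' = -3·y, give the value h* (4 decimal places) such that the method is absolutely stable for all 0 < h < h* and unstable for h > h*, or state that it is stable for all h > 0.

Set f=λy, z=hλ:
  y_{n+1} = y_n + z·[7/13·y_n + 6/13·y_{n+1}] ⇒ (1 − 6/13z)y_{n+1} = (1 + 7/13z)y_n
  so R(z) = (1 + 7/13z)/(1 − 6/13z).

Find x<0 with |R(x)|<1.
x=-0.46: |R|=0.6206
R=−1: 1+7/13x = −1+6/13x ⇒ -1/13x=2 ⇒ x=2/(-1/13)=-26.0000
Confirm numerically:
  x=-20.721: |R|=0.96156 <1
  x=-18.708: |R|=0.94178 <1
  x=-18.625: |R|=0.94088 <1
  x=-18.185: |R|=0.93600 <1
  x=-26.580: |R|=1.00336 >1
  x=-26.234: |R|=1.00137 >1
So |R|<1 on (-26.0000, 0).

(-26.0000,0); λ=-3 ⇒ h* = (26)/3 = 8.6667.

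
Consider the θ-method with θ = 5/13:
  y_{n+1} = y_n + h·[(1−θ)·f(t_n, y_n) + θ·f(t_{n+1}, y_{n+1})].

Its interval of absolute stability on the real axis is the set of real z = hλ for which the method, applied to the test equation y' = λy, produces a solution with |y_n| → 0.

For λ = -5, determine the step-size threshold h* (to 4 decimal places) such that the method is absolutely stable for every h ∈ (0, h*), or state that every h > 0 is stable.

With y'=λy (z=hλ):
  y_{n+1} = y_n + z·[8/13·y_n + 5/13·y_{n+1}] ⇒ (1 − 5/13z)y_{n+1} = (1 + 8/13z)y_n
  Hence R(z) = (1 + 8/13z)/(1 − 5/13z).

Boundary: |R(x)|=1, x<0.
x=-1.21: |R|=0.1743
R=−1: 1+8/13x = −1+5/13x ⇒ -3/13x=2 ⇒ x=2/(-3/13)=-8.6667
Confirm numerically:
  x=-7.139: |R|=0.90588 <1
  x=-5.300: |R|=0.74430 <1
  x=-5.261: |R|=0.74006 <1
  x=-4.387: |R|=0.63249 <1
  x=-9.140: |R|=1.02419 >1
  x=-9.000: |R|=1.01724 >1
Interval (-8.6667, 0).

(-8.6667,0); λ=-5 ⇒ h* = (26/3)/5 = 1.7333.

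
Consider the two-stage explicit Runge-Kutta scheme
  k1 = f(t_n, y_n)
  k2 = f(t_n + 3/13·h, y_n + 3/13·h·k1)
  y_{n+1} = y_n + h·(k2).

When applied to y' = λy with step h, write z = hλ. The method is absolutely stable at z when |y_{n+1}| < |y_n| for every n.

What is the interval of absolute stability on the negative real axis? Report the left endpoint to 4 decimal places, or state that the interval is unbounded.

With y'=λy (z=hλ):
  k1=λy_n ⇒ h·k1=z·y_n;  k2=λ(1+3/13z)y_n ⇒ h·k2=z(1+3/13z)y_n
  y_{n+1}/y_n = 1 + z(1+3/13z) = 1 + z + 3/13z²
  R(z) = 1 + z + 3/13z².

Need |R(x)|<1, x<0.
x=-0.35: |R|=0.6783
R=1: x+3/13x²=0 ⇒ x=−13/3=-4.3333; min R=1−1/(4·3/13)=-0.0833>−1
Confirm numerically:
  x=-3.176: |R|=0.15176 <1
  x=-3.175: |R|=0.15130 <1
  x=-2.903: |R|=0.04179 <1
  x=-4.803: |R|=1.52057 >1
  x=-4.604: |R|=1.28757 >1
  x=-4.479: |R|=1.15056 >1
So |R|<1 on (-4.3333, 0).

z∈(-4.3333,0).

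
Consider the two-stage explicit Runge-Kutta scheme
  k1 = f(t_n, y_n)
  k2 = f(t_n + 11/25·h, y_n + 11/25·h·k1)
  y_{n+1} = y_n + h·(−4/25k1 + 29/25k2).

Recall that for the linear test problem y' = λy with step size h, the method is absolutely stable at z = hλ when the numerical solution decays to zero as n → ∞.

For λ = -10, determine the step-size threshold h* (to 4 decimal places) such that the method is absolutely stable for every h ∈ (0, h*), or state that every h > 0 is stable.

Set f=λy, z=hλ:
  k1=λy_n ⇒ h·k1=z·y_n;  k2=λ(1+11/25z)y_n ⇒ h·k2=z(1+11/25z)y_n
  y_{n+1}/y_n = 1 − 4/25z + 29/25z(1+11/25z) = 1 + z + 319/625z²
  ⇒ R(z) = 1 + z + 319/625z².

Solve |R(x)|<1 on ℝ⁻.
x=-0.35: |R|=0.7125
R=1: x+319/625x²=0 ⇒ x=−625/319=-1.9592; min R=1−1/(4·319/625)=0.5102>−1
Confirm numerically:
  x=-1.882: |R|=0.92580 <1
  x=-1.195: |R|=0.53386 <1
  x=-0.984: |R|=0.51020 <1
  x=-2.416: |R|=1.56323 >1
  x=-2.382: |R|=1.51397 >1
  x=-2.181: |R|=1.24685 >1
Stable set (-1.9592, 0).

(-1.9592,0); λ=-10 ⇒ h* = (625/319)/10 = 0.1959.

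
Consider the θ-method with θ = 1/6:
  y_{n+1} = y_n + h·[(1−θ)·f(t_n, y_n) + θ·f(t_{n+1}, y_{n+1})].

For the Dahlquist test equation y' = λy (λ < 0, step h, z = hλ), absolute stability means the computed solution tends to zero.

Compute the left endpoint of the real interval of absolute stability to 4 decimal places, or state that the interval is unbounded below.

With y'=λy (z=hλ):
  y_{n+1} = y_n + z·[5/6·y_n + 1/6·y_{n+1}] ⇒ (1 − 1/6z)y_{n+1} = (1 + 5/6z)y_n
  ⇒ R(z) = (1 + 5/6z)/(1 − 1/6z).

Boundary: |R(x)|=1, x<0.
x=-0.4: |R|=0.6250
R=−1: 1+5/6x = −1+1/6x ⇒ -2/3x=2 ⇒ x=2/(-2/3)=-3.0000
Confirm numerically:
  x=-2.634: |R|=0.83044 <1
  x=-2.261: |R|=0.64217 <1
  x=-1.360: |R|=0.10870 <1
  x=-3.531: |R|=1.22285 >1
  x=-3.070: |R|=1.03087 >1
So |R|<1 on (-3.0000, 0).

z* = -3.0000.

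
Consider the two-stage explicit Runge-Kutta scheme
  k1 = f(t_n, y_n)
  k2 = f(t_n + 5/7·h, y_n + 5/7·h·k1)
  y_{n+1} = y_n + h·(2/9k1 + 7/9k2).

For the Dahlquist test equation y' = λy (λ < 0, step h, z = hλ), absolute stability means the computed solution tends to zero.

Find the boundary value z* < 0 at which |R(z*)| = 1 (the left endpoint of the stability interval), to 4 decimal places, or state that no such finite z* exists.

Test eqn y'=λy, z=hλ:
  k1=λy_n ⇒ h·k1=z·y_n;  k2=λ(1+5/7z)y_n ⇒ h·k2=z(1+5/7z)y_n
  y_{n+1}/y_n = 1 + 2/9z + 7/9z(1+5/7z) = 1 + z + 5/9z²
  Hence R(z) = 1 + z + 5/9z².

Need |R(x)|<1, x<0.
x=-1.51: |R|=0.7567
R=1: x+5/9x²=0 ⇒ x=−9/5=-1.8000; min R=1−1/(4·5/9)=0.5500>−1
Confirm numerically:
  x=-1.764: |R|=0.96472 <1
  x=-1.356: |R|=0.66552 <1
  x=-0.989: |R|=0.55440 <1
  x=-2.095: |R|=1.34335 >1
  x=-1.969: |R|=1.18487 >1
  x=-1.907: |R|=1.11336 >1
Interval (-1.8000, 0).

left endpoint -1.8000.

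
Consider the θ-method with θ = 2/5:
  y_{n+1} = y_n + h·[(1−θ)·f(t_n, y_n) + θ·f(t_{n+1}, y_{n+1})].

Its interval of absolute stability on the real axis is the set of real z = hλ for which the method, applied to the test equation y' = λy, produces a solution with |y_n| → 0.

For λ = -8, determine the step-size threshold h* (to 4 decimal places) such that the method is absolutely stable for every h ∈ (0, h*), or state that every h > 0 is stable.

(-10.0000,0); λ=-8 ⇒ h* = (10)/8 = 1.2500.

On y'=λy, z=hλ:
  y_{n+1} = y_n + z·[3/5·y_n + 2/5·y_{n+1}] ⇒ (1 − 2/5z)y_{n+1} = (1 + 3/5z)y_n
  Hence R(z) = (1 + 3/5z)/(1 − 2/5z).

Boundary: |R(x)|=1, x<0.
x=-0.83: |R|=0.3769
R=−1: 1+3/5x = −1+2/5x ⇒ -1/5x=2 ⇒ x=2/(-1/5)=-10.0000
Confirm numerically:
  x=-9.143: |R|=0.96320 <1
  x=-5.349: |R|=0.70372 <1
  x=-4.805: |R|=0.64442 <1
  x=-4.352: |R|=0.58786 <1
  x=-10.158: |R|=1.00624 >1
  x=-10.145: |R|=1.00573 >1
Interval (-10.0000, 0).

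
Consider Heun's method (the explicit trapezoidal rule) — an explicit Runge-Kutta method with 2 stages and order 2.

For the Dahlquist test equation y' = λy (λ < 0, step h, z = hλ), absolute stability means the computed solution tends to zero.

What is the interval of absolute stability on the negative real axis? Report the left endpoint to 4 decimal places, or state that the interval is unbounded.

z∈(-2.0000,0).

On y'=λy, z=hλ:
  order 2, 2-stage ⇒ R(z)=1+z+z^2/2
  (e.g. R(-1.65)=0.71125, |R|=0.71125)

Boundary: |R(x)|=1, x<0.
x=-1.65: |R|=0.7112
|R(-1.78)|=0.8042 |R(-1.34)|=0.5578 |R(-0.89)|=0.5061
Bisect:
  x_lo=-2.8398 |R|=2.1924  x_hi=-0.0507 |R|=0.9506
  mid=-1.44523 |R|=0.59911 →hi
  mid=-2.14251 |R|=1.15267 →lo
  mid=-1.79387 |R|=0.81511 →hi
  mid=-1.96819 |R|=0.96870 →hi
  mid=-2.05535 |R|=1.05688 →lo
  mid=-2.01177 |R|=1.01184 →lo
  mid=-1.98998 |R|=0.99003 →hi
  mid=-2.00088 |R|=1.00088 →lo
  mid=-1.99543 |R|=0.99544 →hi
  mid=-1.99815 |R|=0.99815 →hi
  ...
  [-2.00002,-1.99985] ⇒ x*=-2.0000
Interval (-2.0000, 0).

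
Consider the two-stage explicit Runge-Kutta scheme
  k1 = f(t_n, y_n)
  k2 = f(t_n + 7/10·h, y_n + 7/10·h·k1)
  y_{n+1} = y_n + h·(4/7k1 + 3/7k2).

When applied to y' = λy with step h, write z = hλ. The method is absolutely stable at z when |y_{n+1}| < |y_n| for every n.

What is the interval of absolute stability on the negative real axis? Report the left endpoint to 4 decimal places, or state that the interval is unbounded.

z∈(-3.3333,0).

Test eqn y'=λy, z=hλ:
  k1=λy_n ⇒ h·k1=z·y_n;  k2=λ(1+7/10z)y_n ⇒ h·k2=z(1+7/10z)y_n
  y_{n+1}/y_n = 1 + 4/7z + 3/7z(1+7/10z) = 1 + z + 3/10z²
  ⇒ R(z) = 1 + z + 3/10z².

Boundary: |R(x)|=1, x<0.
x=-0.98: |R|=0.3081
R=1: x+3/10x²=0 ⇒ x=−10/3=-3.3333; min R=1−1/(4·3/10)=0.1667>−1
Confirm numerically:
  x=-3.124: |R|=0.80381 <1
  x=-3.018: |R|=0.71450 <1
  x=-2.405: |R|=0.33021 <1
  x=-3.673: |R|=1.37428 >1
  x=-3.642: |R|=1.33725 >1
  x=-3.365: |R|=1.03197 >1
Interval (-3.3333, 0).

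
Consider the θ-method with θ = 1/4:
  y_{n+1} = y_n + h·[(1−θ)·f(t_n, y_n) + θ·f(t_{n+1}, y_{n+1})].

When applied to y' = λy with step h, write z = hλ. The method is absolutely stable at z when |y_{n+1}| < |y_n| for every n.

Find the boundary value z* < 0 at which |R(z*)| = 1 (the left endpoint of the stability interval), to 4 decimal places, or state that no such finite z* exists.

Test eqn y'=λy, z=hλ:
  y_{n+1} = y_n + z·[3/4·y_n + 1/4·y_{n+1}] ⇒ (1 − 1/4z)y_{n+1} = (1 + 3/4z)y_n
  so R(z) = (1 + 3/4z)/(1 − 1/4z).

Solve |R(x)|<1 on ℝ⁻.
x=-0.83: |R|=0.3126
R=−1: 1+3/4x = −1+1/4x ⇒ -1/2x=2 ⇒ x=2/(-1/2)=-4.0000
Confirm numerically:
  x=-3.353: |R|=0.82402 <1
  x=-2.077: |R|=0.36712 <1
  x=-1.933: |R|=0.30322 <1
  x=-4.404: |R|=1.09614 >1
  x=-4.212: |R|=1.05163 >1
So |R|<1 on (-4.0000, 0).

left endpoint -4.0000.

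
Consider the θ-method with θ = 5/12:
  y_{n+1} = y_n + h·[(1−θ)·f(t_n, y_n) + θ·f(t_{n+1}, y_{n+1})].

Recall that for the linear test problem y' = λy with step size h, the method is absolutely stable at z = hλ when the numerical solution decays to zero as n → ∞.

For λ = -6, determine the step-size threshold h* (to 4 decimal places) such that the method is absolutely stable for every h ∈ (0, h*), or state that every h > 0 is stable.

Test eqn y'=λy, z=hλ:
  y_{n+1} = y_n + z·[7/12·y_n + 5/12·y_{n+1}] ⇒ (1 − 5/12z)y_{n+1} = (1 + 7/12z)y_n
  so R(z) = (1 + 7/12z)/(1 − 5/12z).

Boundary: |R(x)|=1, x<0.
x=-0.69: |R|=0.4641
R=−1: 1+7/12x = −1+5/12x ⇒ -1/6x=2 ⇒ x=2/(-1/6)=-12.0000
Confirm numerically:
  x=-11.580: |R|=0.98798 <1
  x=-8.776: |R|=0.88461 <1
  x=-8.736: |R|=0.88276 <1
  x=-12.513: |R|=1.01376 >1
  x=-12.230: |R|=1.00629 >1
  x=-12.206: |R|=1.00564 >1
Interval (-12.0000, 0).

(-12.0000,0); λ=-6 ⇒ h* = (12)/6 = 2.0000.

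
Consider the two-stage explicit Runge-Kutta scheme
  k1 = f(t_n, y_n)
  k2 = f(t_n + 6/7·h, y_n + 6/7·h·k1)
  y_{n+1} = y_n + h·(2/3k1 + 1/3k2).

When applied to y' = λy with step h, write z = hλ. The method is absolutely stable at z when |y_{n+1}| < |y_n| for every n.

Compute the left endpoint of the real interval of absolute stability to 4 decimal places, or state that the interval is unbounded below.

On y'=λy, z=hλ:
  k1=λy_n ⇒ h·k1=z·y_n;  k2=λ(1+6/7z)y_n ⇒ h·k2=z(1+6/7z)y_n
  y_{n+1}/y_n = 1 + 2/3z + 1/3z(1+6/7z) = 1 + z + 2/7z²
  so R(z) = 1 + z + 2/7z².

Boundary: |R(x)|=1, x<0.
x=-1.59: |R|=0.1323
R=1: x+2/7x²=0 ⇒ x=−7/2=-3.5000; min R=1−1/(4·2/7)=0.1250>−1
Confirm numerically:
  x=-3.411: |R|=0.91326 <1
  x=-1.647: |R|=0.12803 <1
  x=-1.447: |R|=0.15123 <1
  x=-3.868: |R|=1.40669 >1
  x=-3.683: |R|=1.19257 >1
Interval (-3.5000, 0).

z* = -3.5000.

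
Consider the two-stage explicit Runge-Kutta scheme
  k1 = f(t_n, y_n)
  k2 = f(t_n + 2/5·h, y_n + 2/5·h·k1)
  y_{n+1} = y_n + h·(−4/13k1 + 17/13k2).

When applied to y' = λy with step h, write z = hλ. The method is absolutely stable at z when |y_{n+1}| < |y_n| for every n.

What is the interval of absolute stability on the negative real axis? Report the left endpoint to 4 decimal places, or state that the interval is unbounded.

On y'=λy, z=hλ:
  k1=λy_n ⇒ h·k1=z·y_n;  k2=λ(1+2/5z)y_n ⇒ h·k2=z(1+2/5z)y_n
  y_{n+1}/y_n = 1 − 4/13z + 17/13z(1+2/5z) = 1 + z + 34/65z²
  so R(z) = 1 + z + 34/65z².

Solve |R(x)|<1 on ℝ⁻.
x=-1.13: |R|=0.5379
R=1: x+34/65x²=0 ⇒ x=−65/34=-1.9118; min R=1−1/(4·34/65)=0.5221>−1
Confirm numerically:
  x=-1.861: |R|=0.95058 <1
  x=-1.838: |R|=0.92908 <1
  x=-0.952: |R|=0.52207 <1
  x=-0.821: |R|=0.53158 <1
  x=-2.505: |R|=1.77732 >1
  x=-2.394: |R|=1.60388 >1
Interval (-1.9118, 0).

z∈(-1.9118,0).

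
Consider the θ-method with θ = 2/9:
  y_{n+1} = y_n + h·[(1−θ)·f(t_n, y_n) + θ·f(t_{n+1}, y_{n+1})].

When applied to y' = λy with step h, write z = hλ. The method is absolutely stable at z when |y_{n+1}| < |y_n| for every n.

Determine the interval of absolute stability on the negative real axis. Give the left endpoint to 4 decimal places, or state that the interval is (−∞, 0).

On y'=λy, z=hλ:
  y_{n+1} = y_n + z·[7/9·y_n + 2/9·y_{n+1}] ⇒ (1 − 2/9z)y_{n+1} = (1 + 7/9z)y_n
  Hence R(z) = (1 + 7/9z)/(1 − 2/9z).

Need |R(x)|<1, x<0.
x=-1.7: |R|=0.2339
R=−1: 1+7/9x = −1+2/9x ⇒ -5/9x=2 ⇒ x=2/(-5/9)=-3.6000
Confirm numerically:
  x=-3.536: |R|=0.98009 <1
  x=-3.195: |R|=0.86842 <1
  x=-2.599: |R|=0.64749 <1
  x=-1.579: |R|=0.16886 <1
  x=-4.131: |R|=1.15381 >1
  x=-4.114: |R|=1.14918 >1
  x=-4.033: |R|=1.12686 >1
Interval (-3.6000, 0).

z∈(-3.6000,0).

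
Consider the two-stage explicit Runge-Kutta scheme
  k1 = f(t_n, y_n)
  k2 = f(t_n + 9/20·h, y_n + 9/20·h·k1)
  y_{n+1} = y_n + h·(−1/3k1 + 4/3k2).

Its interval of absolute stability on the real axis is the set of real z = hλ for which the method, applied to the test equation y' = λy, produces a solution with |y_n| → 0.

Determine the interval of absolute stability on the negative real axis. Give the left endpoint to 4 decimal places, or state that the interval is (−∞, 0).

On y'=λy, z=hλ:
  k1=λy_n ⇒ h·k1=z·y_n;  k2=λ(1+9/20z)y_n ⇒ h·k2=z(1+9/20z)y_n
  y_{n+1}/y_n = 1 − 1/3z + 4/3z(1+9/20z) = 1 + z + 3/5z²
  ⇒ R(z) = 1 + z + 3/5z².

Solve |R(x)|<1 on ℝ⁻.
x=-0.57: |R|=0.6249
R=1: x+3/5x²=0 ⇒ x=−5/3=-1.6667; min R=1−1/(4·3/5)=0.5833>−1
Confirm numerically:
  x=-1.532: |R|=0.87621 <1
  x=-1.237: |R|=0.68110 <1
  x=-1.176: |R|=0.65379 <1
  x=-1.035: |R|=0.60773 <1
  x=-2.266: |R|=1.81485 >1
  x=-1.959: |R|=1.34361 >1
  x=-1.755: |R|=1.09301 >1
Interval (-1.6667, 0).

z∈(-1.6667,0).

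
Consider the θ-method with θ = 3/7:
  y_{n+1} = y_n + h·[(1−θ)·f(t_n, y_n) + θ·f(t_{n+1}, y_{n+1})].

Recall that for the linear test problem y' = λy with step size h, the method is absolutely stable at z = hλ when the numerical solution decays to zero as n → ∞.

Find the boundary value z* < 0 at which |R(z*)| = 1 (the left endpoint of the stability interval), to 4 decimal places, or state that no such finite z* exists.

With y'=λy (z=hλ):
  y_{n+1} = y_n + z·[4/7·y_n + 3/7·y_{n+1}] ⇒ (1 − 3/7z)y_{n+1} = (1 + 4/7z)y_n
  so R(z) = (1 + 4/7z)/(1 − 3/7z).

Need |R(x)|<1, x<0.
x=-0.43: |R|=0.6369
R=−1: 1+4/7x = −1+3/7x ⇒ -1/7x=2 ⇒ x=2/(-1/7)=-14.0000
Confirm numerically:
  x=-11.240: |R|=0.93222 <1
  x=-6.604: |R|=0.72415 <1
  x=-5.957: |R|=0.67661 <1
  x=-14.351: |R|=1.00701 >1
  x=-14.241: |R|=1.00485 >1
Interval (-14.0000, 0).

z* = -14.0000.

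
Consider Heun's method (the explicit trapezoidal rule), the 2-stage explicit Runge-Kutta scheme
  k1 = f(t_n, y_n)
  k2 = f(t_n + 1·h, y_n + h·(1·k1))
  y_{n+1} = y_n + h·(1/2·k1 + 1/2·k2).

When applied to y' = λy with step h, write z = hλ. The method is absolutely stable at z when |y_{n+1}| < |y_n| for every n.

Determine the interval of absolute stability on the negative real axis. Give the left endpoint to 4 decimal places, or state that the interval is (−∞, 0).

z∈(-2.0000,0).

On y'=λy, z=hλ:
  order 2, 2-stage ⇒ R(z)=1+z+z^2/2
  (e.g. R(-0.76)=0.52880, |R|=0.52880)

Find x<0 with |R(x)|<1.
x=-0.76: |R|=0.5288
|R(-1.57)|=0.6624 |R(-1.17)|=0.5144 |R(-0.92)|=0.5032
Bisect:
  x_lo=-2.4585 |R|=1.5637  x_hi=-0.1970 |R|=0.8224
  mid=-1.32778 |R|=0.55372 →hi
  mid=-1.89316 |R|=0.89887 →hi
  mid=-2.17585 |R|=1.19132 →lo
  mid=-2.03451 |R|=1.03510 →lo
  mid=-1.96383 |R|=0.96449 →hi
  mid=-1.99917 |R|=0.99917 →hi
  mid=-2.01684 |R|=1.01698 →lo
  mid=-2.00800 |R|=1.00804 →lo
  mid=-2.00359 |R|=1.00359 →lo
  ...
  [-2.00014,-2.00000] ⇒ x*=-2.0000
Interval (-2.0000, 0).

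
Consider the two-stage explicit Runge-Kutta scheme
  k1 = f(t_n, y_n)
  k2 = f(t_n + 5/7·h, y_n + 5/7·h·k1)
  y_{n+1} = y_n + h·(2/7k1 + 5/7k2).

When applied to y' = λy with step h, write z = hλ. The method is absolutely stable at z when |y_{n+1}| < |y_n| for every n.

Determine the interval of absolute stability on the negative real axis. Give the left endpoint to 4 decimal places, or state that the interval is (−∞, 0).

Test eqn y'=λy, z=hλ:
  k1=λy_n ⇒ h·k1=z·y_n;  k2=λ(1+5/7z)y_n ⇒ h·k2=z(1+5/7z)y_n
  y_{n+1}/y_n = 1 + 2/7z + 5/7z(1+5/7z) = 1 + z + 25/49z²
  R(z) = 1 + z + 25/49z².

Find x<0 with |R(x)|<1.
x=-0.54: |R|=0.6088
R=1: x+25/49x²=0 ⇒ x=−49/25=-1.9600; min R=1−1/(4·25/49)=0.5100>−1
Confirm numerically:
  x=-1.833: |R|=0.88123 <1
  x=-1.523: |R|=0.66043 <1
  x=-1.174: |R|=0.52920 <1
  x=-0.829: |R|=0.52163 <1
  x=-2.531: |R|=1.73735 >1
  x=-2.431: |R|=1.58418 >1
So |R|<1 on (-1.9600, 0).

(-1.9600, 0).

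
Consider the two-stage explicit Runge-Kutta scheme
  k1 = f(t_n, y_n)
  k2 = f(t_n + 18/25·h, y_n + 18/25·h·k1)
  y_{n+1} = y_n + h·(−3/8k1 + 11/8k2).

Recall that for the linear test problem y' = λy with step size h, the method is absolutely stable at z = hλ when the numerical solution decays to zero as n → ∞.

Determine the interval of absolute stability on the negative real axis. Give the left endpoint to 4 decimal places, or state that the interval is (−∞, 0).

z∈(-1.0101,0).

With y'=λy (z=hλ):
  k1=λy_n ⇒ h·k1=z·y_n;  k2=λ(1+18/25z)y_n ⇒ h·k2=z(1+18/25z)y_n
  y_{n+1}/y_n = 1 − 3/8z + 11/8z(1+18/25z) = 1 + z + 99/100z²
  R(z) = 1 + z + 99/100z².

Boundary: |R(x)|=1, x<0.
x=-0.66: |R|=0.7712
R=1: x+99/100x²=0 ⇒ x=−100/99=-1.0101; min R=1−1/(4·99/100)=0.7475>−1
Confirm numerically:
  x=-0.774: |R|=0.81909 <1
  x=-0.509: |R|=0.74749 <1
  x=-0.446: |R|=0.75093 <1
  x=-1.331: |R|=1.42285 >1
  x=-1.135: |R|=1.14034 >1
Stable set (-1.0101, 0).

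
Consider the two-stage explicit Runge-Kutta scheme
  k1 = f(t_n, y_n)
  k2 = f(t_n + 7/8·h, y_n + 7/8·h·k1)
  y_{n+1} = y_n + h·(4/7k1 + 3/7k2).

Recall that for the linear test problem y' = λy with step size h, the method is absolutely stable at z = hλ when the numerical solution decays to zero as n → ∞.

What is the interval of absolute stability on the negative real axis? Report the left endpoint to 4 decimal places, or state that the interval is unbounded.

(-2.6667, 0).

Test eqn y'=λy, z=hλ:
  k1=λy_n ⇒ h·k1=z·y_n;  k2=λ(1+7/8z)y_n ⇒ h·k2=z(1+7/8z)y_n
  y_{n+1}/y_n = 1 + 4/7z + 3/7z(1+7/8z) = 1 + z + 3/8z²
  ⇒ R(z) = 1 + z + 3/8z².

Need |R(x)|<1, x<0.
x=-1.79: |R|=0.4115
R=1: x+3/8x²=0 ⇒ x=−8/3=-2.6667; min R=1−1/(4·3/8)=0.3333>−1
Confirm numerically:
  x=-2.323: |R|=0.70062 <1
  x=-1.904: |R|=0.45546 <1
  x=-1.382: |R|=0.33422 <1
  x=-3.230: |R|=1.68234 >1
  x=-2.743: |R|=1.07852 >1
Interval (-2.6667, 0).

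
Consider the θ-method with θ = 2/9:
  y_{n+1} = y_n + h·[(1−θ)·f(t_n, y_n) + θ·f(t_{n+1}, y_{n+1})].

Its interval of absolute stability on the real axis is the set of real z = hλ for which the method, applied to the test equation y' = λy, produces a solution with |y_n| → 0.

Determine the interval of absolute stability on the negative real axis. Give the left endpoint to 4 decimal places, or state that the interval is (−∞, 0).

(-3.6000, 0).

Test eqn y'=λy, z=hλ:
  y_{n+1} = y_n + z·[7/9·y_n + 2/9·y_{n+1}] ⇒ (1 − 2/9z)y_{n+1} = (1 + 7/9z)y_n
  so R(z) = (1 + 7/9z)/(1 − 2/9z).

Find x<0 with |R(x)|<1.
x=-0.66: |R|=0.4244
R=−1: 1+7/9x = −1+2/9x ⇒ -5/9x=2 ⇒ x=2/(-5/9)=-3.6000
Confirm numerically:
  x=-3.488: |R|=0.96495 <1
  x=-3.362: |R|=0.92432 <1
  x=-2.794: |R|=0.72375 <1
  x=-4.049: |R|=1.13130 >1
  x=-4.008: |R|=1.11989 >1
  x=-3.712: |R|=1.03410 >1
So |R|<1 on (-3.6000, 0).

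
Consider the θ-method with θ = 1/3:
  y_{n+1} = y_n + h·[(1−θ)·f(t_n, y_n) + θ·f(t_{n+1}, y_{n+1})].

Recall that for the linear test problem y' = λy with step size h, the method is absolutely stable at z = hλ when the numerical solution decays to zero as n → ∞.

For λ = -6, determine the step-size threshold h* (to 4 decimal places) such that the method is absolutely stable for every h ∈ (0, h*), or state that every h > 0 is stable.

(-6.0000,0); λ=-6 ⇒ h* = (6)/6 = 1.0000.

Set f=λy, z=hλ:
  y_{n+1} = y_n + z·[2/3·y_n + 1/3·y_{n+1}] ⇒ (1 − 1/3z)y_{n+1} = (1 + 2/3z)y_n
  ⇒ R(z) = (1 + 2/3z)/(1 − 1/3z).

Need |R(x)|<1, x<0.
x=-1.11: |R|=0.1898
R=−1: 1+2/3x = −1+1/3x ⇒ -1/3x=2 ⇒ x=2/(-1/3)=-6.0000
Confirm numerically:
  x=-5.968: |R|=0.99643 <1
  x=-4.744: |R|=0.83781 <1
  x=-3.625: |R|=0.64151 <1
  x=-2.593: |R|=0.39085 <1
  x=-6.292: |R|=1.03142 >1
  x=-6.214: |R|=1.02323 >1
Interval (-6.0000, 0).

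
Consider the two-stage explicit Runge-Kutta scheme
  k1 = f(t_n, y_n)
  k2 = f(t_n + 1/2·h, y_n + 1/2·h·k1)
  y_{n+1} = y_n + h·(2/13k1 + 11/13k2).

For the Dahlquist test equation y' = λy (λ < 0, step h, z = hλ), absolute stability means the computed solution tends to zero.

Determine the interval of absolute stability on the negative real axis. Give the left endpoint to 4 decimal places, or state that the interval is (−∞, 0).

(-2.3636, 0).

On y'=λy, z=hλ:
  k1=λy_n ⇒ h·k1=z·y_n;  k2=λ(1+1/2z)y_n ⇒ h·k2=z(1+1/2z)y_n
  y_{n+1}/y_n = 1 + 2/13z + 11/13z(1+1/2z) = 1 + z + 11/26z²
  R(z) = 1 + z + 11/26z².

Solve |R(x)|<1 on ℝ⁻.
x=-1.07: |R|=0.4144
R=1: x+11/26x²=0 ⇒ x=−26/11=-2.3636; min R=1−1/(4·11/26)=0.4091>−1
Confirm numerically:
  x=-1.756: |R|=0.54857 <1
  x=-1.510: |R|=0.45466 <1
  x=-1.219: |R|=0.40968 <1
  x=-0.998: |R|=0.42339 <1
  x=-2.707: |R|=1.39324 >1
  x=-2.398: |R|=1.03486 >1
Stable set (-2.3636, 0).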